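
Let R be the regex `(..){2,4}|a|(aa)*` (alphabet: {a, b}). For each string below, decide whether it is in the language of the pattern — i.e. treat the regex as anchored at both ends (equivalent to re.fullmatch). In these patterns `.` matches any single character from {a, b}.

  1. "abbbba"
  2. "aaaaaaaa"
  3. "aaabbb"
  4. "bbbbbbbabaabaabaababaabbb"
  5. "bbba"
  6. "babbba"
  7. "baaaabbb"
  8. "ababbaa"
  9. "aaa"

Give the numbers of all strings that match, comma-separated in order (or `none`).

1, 2, 3, 5, 6, 7

1 → match
2 → match
3 → match
4 → no match
5 → match
6 → match
7 → match
8 → no match
9 → no match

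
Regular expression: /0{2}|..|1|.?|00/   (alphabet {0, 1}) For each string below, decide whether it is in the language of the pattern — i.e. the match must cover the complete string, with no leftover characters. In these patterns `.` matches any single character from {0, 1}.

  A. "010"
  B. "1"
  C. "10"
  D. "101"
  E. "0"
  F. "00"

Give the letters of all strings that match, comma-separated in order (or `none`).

A → no match
B → match
C → match
D → no match
E → match
F → match

B, C, E, F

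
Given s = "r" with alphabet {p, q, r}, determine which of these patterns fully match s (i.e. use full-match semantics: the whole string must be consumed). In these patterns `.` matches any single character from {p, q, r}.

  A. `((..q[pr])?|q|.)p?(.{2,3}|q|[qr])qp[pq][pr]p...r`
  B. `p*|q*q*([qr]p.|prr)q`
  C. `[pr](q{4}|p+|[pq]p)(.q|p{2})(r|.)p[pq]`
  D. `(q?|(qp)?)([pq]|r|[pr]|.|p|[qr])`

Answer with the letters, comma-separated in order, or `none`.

A → no match
B → no match
C → no match
D → match

D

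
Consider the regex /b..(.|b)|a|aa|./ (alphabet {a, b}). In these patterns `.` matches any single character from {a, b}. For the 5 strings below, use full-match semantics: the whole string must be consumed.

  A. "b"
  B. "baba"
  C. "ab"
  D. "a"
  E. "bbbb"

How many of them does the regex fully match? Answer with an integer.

4

A → match
B → match
C → no match
D → match
E → match
Total matched: 4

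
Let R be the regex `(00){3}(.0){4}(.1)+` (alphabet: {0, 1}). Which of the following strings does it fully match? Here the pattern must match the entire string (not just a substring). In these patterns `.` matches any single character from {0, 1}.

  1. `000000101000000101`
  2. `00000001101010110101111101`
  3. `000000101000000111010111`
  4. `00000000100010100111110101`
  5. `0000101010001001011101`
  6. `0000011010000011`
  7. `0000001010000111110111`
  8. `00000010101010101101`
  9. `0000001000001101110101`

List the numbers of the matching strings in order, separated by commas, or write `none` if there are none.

1 → match
2 → no match
3 → match
4 → no match
5 → no match
6 → no match
7 → no match
8 → no match
9 → no match

1, 3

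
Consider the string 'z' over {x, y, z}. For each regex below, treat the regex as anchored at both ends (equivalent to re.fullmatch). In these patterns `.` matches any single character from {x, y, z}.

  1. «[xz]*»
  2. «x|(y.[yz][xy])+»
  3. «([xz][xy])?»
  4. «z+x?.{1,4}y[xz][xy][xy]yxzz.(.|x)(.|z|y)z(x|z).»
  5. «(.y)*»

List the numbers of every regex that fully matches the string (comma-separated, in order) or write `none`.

1 → match
2 → no match
3 → no match
4 → no match
5 → no match

1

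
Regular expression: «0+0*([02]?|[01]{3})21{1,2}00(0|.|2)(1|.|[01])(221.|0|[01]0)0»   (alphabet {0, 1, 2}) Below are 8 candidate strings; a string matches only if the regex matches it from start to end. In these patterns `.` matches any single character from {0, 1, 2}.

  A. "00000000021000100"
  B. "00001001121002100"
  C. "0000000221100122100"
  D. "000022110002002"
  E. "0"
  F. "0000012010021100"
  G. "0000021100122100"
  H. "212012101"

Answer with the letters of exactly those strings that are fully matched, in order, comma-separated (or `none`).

A → match
B → no match
C → no match
D → no match — must end with "0"
E. "0" → no match
F → no match
G → no match
H. "212012101" → no match — must start with "0"

A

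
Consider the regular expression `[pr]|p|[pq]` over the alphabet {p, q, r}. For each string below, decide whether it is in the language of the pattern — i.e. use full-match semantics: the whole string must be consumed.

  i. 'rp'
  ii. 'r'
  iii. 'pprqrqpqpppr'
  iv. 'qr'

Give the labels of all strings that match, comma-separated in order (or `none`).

ii

i → no match
ii → match
iii → no match
iv → no match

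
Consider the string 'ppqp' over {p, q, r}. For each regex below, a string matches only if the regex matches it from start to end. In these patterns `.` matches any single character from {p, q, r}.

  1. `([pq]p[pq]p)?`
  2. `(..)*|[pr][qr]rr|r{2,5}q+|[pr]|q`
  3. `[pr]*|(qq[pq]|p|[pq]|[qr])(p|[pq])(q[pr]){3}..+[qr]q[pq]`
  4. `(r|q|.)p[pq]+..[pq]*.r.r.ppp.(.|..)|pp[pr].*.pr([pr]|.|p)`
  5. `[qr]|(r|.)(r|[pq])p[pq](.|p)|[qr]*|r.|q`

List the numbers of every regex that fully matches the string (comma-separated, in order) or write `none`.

1, 2

1 → match
2 → match
3 → no match
4 → no match
5 → no match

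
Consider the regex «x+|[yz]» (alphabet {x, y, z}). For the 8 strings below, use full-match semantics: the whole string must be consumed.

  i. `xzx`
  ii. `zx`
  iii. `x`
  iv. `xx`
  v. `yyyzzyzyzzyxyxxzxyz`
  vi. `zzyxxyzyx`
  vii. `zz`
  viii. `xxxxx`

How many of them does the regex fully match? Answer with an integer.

3

i → no match
ii → no match
iii → match
iv → match
v → no match
vi → no match
vii → no match
viii → match
Total matched: 3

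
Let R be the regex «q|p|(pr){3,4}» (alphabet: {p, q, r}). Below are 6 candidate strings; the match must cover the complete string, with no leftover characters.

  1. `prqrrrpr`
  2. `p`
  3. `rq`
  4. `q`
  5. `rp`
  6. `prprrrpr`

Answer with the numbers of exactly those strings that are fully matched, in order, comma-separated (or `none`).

2, 4

1 → no match
2 → match
3 → no match
4 → match
5 → no match
6 → no match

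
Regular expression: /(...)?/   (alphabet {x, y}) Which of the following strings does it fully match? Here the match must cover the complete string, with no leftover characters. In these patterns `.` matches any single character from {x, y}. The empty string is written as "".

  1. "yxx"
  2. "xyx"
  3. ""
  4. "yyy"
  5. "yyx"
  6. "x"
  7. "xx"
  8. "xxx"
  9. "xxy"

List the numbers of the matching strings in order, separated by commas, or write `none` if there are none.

1, 2, 3, 4, 5, 8, 9

1 → match
2 → match
3 → match
4 → match
5 → match
6 → no match
7 → no match
8 → match
9 → match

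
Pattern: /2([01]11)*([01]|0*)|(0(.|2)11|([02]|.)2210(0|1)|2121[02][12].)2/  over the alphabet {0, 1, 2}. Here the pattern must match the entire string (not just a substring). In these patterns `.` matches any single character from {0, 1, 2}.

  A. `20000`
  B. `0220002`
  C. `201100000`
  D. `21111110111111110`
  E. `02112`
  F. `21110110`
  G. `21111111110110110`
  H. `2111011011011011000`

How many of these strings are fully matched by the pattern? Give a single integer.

7

A. `20000` → match
B. `0220002` → no match
C. `201100000` → match
D → match
E. `02112` → match
F. `21110110` → match
G → match
H → match
Total matched: 7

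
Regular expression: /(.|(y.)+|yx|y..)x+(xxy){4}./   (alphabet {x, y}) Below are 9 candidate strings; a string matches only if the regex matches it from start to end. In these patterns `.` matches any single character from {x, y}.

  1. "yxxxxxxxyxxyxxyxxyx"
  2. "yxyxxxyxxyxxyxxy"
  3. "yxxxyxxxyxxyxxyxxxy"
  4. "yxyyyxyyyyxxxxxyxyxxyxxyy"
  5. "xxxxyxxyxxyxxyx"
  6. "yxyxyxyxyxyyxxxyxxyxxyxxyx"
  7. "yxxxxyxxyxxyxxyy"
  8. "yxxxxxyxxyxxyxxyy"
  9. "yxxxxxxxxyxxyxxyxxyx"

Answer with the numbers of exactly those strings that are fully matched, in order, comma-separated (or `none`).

1 → match
2 → no match
3 → no match
4 → no match
5 → match
6 → match
7 → match
8 → match
9 → match

1, 5, 6, 7, 8, 9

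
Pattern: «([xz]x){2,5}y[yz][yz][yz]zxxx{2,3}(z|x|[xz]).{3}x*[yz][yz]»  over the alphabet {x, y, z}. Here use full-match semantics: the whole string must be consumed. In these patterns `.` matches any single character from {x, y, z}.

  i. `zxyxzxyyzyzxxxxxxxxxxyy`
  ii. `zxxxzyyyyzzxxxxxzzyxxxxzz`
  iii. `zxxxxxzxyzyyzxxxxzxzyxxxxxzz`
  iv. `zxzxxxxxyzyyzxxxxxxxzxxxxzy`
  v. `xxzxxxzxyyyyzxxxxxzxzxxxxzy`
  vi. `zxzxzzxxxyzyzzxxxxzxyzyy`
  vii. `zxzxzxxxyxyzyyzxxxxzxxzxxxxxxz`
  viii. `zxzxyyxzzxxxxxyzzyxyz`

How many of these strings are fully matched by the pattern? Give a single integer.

i → no match
ii → no match
iii → match
iv → match
v → match
vi → no match
vii → no match
viii → no match
Total matched: 3

3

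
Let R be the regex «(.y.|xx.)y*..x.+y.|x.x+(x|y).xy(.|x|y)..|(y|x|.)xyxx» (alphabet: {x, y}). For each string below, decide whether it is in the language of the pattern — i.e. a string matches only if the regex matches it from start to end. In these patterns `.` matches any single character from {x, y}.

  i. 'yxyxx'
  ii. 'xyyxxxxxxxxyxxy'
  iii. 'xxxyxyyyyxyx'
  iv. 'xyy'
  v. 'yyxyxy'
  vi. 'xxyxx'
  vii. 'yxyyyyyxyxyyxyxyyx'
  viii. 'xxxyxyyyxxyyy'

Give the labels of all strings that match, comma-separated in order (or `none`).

i → match
ii → no match
iii → no match
iv → no match
v → no match
vi → match
vii → no match
viii → no match

i, vi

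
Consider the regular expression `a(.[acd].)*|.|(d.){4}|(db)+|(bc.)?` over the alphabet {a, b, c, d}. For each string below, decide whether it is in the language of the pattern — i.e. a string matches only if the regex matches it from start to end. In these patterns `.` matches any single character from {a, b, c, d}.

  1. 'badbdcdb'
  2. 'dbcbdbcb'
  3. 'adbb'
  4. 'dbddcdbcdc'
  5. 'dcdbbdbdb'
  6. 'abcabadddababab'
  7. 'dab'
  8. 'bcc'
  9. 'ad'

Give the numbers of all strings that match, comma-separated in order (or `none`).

1 → no match
2 → no match
3 → no match
4 → no match
5 → no match
6 → no match
7 → no match
8 → match
9 → no match

8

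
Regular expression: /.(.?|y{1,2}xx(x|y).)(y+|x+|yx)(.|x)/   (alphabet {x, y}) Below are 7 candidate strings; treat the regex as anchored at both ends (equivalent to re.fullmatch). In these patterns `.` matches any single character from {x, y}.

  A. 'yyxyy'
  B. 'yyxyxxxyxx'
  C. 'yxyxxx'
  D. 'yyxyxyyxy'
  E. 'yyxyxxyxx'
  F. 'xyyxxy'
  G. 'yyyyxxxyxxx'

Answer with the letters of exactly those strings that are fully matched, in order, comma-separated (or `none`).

A → no match
B → no match
C → no match
D → no match
E → no match
F → no match
G → no match

none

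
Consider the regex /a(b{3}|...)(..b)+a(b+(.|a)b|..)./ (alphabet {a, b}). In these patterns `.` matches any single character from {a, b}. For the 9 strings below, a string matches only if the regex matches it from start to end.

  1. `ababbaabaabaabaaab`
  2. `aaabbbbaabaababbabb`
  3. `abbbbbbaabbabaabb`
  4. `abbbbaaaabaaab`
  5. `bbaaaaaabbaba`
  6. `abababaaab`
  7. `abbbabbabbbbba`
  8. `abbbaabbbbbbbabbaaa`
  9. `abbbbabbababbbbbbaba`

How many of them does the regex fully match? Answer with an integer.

1 → no match
2 → match
3 → match
4 → no match
5 → no match — must start with `a`
6. `abababaaab` → no match
7 → match
8 → no match
9 → match
Total matched: 4

4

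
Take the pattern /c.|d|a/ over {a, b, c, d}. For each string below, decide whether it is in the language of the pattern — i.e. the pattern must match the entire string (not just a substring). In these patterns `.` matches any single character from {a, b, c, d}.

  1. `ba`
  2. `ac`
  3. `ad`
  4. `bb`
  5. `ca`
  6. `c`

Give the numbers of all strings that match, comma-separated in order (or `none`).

5

1 → no match
2 → no match
3 → no match
4 → no match
5 → match
6 → no match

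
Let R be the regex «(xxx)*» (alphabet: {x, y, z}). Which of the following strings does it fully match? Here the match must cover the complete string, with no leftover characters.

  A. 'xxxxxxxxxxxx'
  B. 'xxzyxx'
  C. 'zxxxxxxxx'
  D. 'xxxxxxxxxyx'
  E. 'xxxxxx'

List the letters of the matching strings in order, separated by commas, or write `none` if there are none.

A, E

A. 'xxxxxxxxxxxx' → match
B. 'xxzyxx' → no match
C. 'zxxxxxxxx' → no match
D. 'xxxxxxxxxyx' → no match
E. 'xxxxxx' → match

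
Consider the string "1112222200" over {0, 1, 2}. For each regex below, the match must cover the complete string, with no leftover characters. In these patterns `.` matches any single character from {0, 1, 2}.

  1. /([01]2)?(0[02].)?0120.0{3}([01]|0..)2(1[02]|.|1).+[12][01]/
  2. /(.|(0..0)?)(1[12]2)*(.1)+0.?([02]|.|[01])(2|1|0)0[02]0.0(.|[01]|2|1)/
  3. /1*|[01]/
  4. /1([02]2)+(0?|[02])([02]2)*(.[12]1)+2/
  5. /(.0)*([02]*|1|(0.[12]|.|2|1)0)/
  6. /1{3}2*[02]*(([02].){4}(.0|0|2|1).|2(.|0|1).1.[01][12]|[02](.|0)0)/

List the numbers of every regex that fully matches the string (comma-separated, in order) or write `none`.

1 → no match
2 → no match
3 → no match
4 → no match — must end with "12"
5 → no match
6 → match

6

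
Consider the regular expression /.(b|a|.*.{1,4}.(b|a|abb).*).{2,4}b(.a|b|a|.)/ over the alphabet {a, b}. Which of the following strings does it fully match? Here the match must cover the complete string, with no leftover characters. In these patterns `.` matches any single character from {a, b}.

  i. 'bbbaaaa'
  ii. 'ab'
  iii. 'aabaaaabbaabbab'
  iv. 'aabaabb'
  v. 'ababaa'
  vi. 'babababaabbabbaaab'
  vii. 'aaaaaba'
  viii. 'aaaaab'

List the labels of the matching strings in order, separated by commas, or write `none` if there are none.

iv, vii

i. 'bbbaaaa' → no match
ii. 'ab' → no match
iii → no match
iv. 'aabaabb' → match
v. 'ababaa' → no match
vi → no match
vii. 'aaaaaba' → match
viii. 'aaaaab' → no match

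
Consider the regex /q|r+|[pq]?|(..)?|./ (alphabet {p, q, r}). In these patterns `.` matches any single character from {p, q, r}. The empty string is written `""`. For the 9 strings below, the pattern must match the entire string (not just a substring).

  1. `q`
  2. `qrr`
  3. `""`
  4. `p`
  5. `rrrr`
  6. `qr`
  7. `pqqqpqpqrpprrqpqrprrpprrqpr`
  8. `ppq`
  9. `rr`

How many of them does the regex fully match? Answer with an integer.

1. `q` → match
2. `qrr` → no match
3. `""` → match
4. `p` → match
5. `rrrr` → match
6. `qr` → match
7 → no match
8. `ppq` → no match
9. `rr` → match
Total matched: 6

6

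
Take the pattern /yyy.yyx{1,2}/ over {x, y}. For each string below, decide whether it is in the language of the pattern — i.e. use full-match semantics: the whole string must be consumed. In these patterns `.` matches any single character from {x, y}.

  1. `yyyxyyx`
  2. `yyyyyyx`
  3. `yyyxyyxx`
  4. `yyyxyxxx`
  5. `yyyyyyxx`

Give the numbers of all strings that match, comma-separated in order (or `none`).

1, 2, 3, 5

1 → match
2 → match
3 → match
4 → no match
5 → match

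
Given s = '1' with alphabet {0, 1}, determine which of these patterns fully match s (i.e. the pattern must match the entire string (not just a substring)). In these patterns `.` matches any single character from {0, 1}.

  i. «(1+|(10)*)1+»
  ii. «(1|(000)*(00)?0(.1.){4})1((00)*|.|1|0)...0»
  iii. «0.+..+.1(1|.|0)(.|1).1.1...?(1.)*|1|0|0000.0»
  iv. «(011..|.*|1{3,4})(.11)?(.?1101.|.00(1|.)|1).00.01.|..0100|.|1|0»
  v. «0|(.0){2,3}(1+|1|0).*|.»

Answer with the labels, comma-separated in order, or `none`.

i, iii, iv, v

i → match
ii → no match — must end with '0'
iii → match
iv → match
v → match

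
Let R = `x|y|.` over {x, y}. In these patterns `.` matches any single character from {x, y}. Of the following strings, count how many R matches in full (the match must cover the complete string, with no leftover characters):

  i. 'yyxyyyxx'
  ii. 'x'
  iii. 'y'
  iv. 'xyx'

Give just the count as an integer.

i → no match
ii → match
iii → match
iv → no match
Total matched: 2

2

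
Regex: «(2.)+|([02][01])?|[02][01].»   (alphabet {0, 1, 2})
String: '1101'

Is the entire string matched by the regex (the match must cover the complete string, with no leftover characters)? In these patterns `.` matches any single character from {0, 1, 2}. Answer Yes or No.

No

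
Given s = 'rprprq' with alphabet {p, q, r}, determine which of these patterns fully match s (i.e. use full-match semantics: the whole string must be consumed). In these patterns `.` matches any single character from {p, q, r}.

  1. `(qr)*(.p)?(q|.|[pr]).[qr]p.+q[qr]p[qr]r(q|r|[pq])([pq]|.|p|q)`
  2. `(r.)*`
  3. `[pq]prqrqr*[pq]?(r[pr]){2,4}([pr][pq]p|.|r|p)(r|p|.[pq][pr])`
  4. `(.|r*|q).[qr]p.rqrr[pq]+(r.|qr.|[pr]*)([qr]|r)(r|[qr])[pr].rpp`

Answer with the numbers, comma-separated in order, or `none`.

1 → no match
2 → match
3 → no match
4 → no match — must end with 'rpp'

2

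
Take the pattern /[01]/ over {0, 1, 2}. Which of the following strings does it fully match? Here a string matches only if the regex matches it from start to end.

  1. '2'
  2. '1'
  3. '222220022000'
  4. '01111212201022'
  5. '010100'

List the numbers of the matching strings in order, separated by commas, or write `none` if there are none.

2

1 → no match
2 → match
3 → no match
4 → no match
5 → no match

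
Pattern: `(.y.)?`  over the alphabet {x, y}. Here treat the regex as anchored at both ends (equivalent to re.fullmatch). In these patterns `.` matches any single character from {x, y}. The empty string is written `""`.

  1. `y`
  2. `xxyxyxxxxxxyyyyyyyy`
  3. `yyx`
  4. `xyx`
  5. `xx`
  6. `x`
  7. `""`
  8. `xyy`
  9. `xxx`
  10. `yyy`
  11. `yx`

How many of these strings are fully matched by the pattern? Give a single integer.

1 → no match
2 → no match
3 → match
4 → match
5 → no match
6 → no match
7 → match
8 → match
9 → no match
10 → match
11 → no match
Total matched: 5

5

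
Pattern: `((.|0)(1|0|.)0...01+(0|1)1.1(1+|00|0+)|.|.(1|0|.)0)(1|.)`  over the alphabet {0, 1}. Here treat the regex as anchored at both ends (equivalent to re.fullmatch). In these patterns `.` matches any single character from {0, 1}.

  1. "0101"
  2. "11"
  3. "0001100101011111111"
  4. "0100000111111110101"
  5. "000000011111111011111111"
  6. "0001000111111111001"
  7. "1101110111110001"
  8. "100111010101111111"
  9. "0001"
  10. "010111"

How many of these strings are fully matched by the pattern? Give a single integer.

9

1. "0101" → match
2. "11" → match
3 → match
4 → match
5 → match
6 → match
7 → match
8 → match
9. "0001" → match
10. "010111" → no match
Total matched: 9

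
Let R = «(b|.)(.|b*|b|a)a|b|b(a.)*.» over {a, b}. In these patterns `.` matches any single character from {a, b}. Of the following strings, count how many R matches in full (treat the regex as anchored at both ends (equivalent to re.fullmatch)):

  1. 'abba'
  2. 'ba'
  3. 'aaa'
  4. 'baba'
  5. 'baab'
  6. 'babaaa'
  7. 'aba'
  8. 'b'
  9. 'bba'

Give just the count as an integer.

9

1 → match
2 → match
3 → match
4 → match
5 → match
6 → match
7 → match
8 → match
9 → match
Total matched: 9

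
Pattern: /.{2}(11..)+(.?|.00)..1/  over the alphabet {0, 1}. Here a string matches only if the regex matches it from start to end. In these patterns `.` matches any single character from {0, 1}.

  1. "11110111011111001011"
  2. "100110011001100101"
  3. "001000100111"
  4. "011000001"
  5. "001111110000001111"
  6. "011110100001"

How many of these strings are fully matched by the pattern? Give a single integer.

1

1 → no match
2 → no match
3 → no match
4 → no match
5 → no match
6 → match
Total matched: 1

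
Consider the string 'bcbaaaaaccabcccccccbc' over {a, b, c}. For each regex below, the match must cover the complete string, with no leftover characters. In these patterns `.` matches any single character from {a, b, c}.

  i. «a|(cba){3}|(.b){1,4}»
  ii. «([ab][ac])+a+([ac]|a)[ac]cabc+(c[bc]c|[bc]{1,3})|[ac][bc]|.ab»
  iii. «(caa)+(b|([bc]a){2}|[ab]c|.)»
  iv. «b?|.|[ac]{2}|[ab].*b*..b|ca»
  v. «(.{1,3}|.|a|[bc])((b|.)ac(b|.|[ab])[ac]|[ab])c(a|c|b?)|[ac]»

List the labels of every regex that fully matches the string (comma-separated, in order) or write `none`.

ii

i → no match
ii → match
iii → no match — must start with 'caa'
iv → no match
v → no match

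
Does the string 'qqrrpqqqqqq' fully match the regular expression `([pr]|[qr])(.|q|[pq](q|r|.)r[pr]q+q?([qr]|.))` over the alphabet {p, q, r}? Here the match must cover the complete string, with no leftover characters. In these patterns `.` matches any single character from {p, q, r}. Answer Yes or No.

Yes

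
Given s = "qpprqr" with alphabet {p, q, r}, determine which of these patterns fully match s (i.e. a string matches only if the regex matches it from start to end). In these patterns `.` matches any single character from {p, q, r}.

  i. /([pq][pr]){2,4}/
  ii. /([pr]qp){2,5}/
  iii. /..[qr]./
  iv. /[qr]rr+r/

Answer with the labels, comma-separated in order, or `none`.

i → match
ii → no match — must end with "qp"
iii → no match
iv → no match — must end with "rr"

i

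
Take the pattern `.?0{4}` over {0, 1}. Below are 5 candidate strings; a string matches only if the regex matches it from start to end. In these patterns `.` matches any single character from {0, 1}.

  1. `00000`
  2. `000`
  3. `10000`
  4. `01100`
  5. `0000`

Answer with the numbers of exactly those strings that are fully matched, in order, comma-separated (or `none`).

1. `00000` → match
2. `000` → no match
3. `10000` → match
4. `01100` → no match
5. `0000` → match

1, 3, 5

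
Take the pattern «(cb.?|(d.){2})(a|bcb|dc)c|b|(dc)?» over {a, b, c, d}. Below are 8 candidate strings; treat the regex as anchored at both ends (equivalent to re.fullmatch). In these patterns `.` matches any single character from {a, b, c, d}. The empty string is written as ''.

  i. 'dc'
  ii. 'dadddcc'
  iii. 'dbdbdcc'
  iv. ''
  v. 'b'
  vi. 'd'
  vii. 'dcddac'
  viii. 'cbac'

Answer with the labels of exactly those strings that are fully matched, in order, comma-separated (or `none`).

i → match
ii → match
iii → match
iv → match
v → match
vi → no match
vii → match
viii → match

i, ii, iii, iv, v, vii, viii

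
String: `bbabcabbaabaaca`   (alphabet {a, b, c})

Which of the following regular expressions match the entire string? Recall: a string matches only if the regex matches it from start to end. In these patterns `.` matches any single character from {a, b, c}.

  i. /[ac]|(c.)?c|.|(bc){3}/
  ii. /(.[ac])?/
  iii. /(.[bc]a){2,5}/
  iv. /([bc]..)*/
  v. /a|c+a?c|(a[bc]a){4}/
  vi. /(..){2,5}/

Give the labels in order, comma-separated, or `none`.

i → no match
ii → no match
iii → match
iv → no match
v → no match
vi → no match

iii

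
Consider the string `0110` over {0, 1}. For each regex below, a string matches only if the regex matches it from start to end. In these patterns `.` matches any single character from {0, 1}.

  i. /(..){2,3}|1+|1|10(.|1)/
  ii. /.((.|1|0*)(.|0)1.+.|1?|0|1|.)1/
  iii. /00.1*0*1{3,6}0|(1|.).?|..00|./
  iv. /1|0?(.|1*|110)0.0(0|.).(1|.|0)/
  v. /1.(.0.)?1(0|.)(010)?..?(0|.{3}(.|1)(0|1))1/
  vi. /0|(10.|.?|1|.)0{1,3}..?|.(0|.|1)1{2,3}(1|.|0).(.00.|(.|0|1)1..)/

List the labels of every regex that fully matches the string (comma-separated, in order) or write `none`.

i

i → match
ii → no match — must end with `1`
iii → no match
iv → no match
v → no match — must start with `1`
vi → no match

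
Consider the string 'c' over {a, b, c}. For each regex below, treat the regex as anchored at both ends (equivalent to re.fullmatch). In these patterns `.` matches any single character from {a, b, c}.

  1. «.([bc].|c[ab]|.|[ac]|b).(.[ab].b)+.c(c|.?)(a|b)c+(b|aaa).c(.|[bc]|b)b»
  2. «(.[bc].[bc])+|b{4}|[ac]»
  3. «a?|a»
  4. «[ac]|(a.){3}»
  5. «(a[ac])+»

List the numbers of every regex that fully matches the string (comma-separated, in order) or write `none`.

1 → no match — must end with 'b'
2 → match
3 → no match
4 → match
5 → no match — must start with 'a'

2, 4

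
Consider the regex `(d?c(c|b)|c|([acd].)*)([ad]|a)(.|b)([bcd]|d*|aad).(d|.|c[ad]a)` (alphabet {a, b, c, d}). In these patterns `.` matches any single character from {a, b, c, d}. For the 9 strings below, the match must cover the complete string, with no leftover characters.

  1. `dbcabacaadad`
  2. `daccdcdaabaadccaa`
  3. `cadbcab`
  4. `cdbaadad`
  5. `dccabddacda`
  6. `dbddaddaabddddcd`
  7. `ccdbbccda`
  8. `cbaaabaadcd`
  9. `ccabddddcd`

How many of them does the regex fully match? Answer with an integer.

1. `dbcabacaadad` → no match
2 → match
3. `cadbcab` → match
4. `cdbaadad` → match
5. `dccabddacda` → match
6 → match
7. `ccdbbccda` → match
8. `cbaaabaadcd` → match
9. `ccabddddcd` → match
Total matched: 8

8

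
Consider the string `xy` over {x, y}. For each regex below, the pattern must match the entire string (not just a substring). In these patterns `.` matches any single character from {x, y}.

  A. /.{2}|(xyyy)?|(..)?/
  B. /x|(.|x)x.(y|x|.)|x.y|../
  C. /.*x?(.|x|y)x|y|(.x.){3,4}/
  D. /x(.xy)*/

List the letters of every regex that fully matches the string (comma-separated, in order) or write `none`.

A → match
B → match
C → no match
D → no match

A, B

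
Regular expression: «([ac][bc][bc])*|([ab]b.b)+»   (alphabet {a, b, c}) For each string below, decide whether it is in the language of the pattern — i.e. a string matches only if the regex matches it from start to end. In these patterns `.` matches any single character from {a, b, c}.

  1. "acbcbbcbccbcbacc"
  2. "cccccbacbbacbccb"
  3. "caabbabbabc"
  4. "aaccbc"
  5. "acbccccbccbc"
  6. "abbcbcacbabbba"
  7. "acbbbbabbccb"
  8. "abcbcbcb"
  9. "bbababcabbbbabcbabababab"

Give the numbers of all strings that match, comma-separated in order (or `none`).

5

1 → no match
2 → no match
3. "caabbabbabc" → no match
4. "aaccbc" → no match
5. "acbccccbccbc" → match
6 → no match
7. "acbbbbabbccb" → no match
8. "abcbcbcb" → no match
9 → no match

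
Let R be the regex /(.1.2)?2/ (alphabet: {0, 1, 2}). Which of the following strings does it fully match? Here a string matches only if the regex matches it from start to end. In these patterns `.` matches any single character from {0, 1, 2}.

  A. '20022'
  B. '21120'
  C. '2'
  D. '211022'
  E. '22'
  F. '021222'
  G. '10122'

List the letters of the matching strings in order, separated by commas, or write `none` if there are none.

C

A → no match
B → no match — must end with '2'
C → match
D → no match
E → no match
F → no match
G → no match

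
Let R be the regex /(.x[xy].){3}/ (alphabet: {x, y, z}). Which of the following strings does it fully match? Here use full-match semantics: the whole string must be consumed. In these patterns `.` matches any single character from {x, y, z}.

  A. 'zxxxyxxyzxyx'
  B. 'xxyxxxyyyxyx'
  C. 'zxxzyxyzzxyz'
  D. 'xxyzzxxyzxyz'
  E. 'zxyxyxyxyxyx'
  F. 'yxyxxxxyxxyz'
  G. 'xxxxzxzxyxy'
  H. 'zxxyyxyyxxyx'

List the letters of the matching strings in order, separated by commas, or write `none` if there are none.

A, B, C, D, E, F, H

A → match
B → match
C → match
D → match
E → match
F → match
G → no match
H → match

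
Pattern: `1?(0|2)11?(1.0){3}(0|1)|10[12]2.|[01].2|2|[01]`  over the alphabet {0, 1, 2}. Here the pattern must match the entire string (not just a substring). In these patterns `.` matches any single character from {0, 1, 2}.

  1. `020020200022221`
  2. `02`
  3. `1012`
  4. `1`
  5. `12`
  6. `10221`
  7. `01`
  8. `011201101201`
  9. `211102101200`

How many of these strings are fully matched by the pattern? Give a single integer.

1 → no match
2 → no match
3 → no match
4 → match
5 → no match
6 → match
7 → no match
8 → match
9 → no match
Total matched: 3

3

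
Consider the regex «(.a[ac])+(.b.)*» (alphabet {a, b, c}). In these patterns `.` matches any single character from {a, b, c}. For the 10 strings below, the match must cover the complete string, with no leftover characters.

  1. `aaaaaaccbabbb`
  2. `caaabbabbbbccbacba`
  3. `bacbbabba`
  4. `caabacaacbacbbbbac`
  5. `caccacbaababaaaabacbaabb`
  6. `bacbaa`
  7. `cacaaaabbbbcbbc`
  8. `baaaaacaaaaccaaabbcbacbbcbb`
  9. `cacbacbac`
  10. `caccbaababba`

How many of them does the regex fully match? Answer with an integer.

7

1 → no match
2 → match
3. `bacbbabba` → match
4 → no match
5 → no match
6. `bacbaa` → match
7 → match
8 → match
9. `cacbacbac` → match
10. `caccbaababba` → match
Total matched: 7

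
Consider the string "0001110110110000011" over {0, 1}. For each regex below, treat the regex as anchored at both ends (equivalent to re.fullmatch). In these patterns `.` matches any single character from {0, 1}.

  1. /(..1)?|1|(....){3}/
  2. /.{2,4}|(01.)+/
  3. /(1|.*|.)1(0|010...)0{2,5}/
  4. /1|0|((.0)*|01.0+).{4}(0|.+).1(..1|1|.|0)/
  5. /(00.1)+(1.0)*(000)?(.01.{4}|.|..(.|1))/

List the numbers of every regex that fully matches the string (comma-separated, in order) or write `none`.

1 → no match
2 → no match
3 → no match — must end with "0"
4 → match
5 → match

4, 5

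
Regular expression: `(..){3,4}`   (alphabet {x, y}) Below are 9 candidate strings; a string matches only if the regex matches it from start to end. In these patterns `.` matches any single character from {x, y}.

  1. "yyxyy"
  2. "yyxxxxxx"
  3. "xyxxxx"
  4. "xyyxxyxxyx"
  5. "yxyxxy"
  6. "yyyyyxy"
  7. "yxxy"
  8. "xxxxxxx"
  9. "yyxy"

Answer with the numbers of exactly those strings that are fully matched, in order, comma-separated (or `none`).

2, 3, 5

1. "yyxyy" → no match
2. "yyxxxxxx" → match
3. "xyxxxx" → match
4. "xyyxxyxxyx" → no match
5. "yxyxxy" → match
6. "yyyyyxy" → no match
7. "yxxy" → no match
8. "xxxxxxx" → no match
9. "yyxy" → no match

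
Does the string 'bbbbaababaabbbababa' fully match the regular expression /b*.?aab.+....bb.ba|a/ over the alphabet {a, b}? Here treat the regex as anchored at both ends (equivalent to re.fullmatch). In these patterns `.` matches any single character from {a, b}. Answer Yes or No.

No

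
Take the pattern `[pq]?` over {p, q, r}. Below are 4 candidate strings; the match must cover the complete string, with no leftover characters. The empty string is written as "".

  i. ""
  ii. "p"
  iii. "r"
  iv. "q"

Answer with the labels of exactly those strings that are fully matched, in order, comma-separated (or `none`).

i. "" → match
ii. "p" → match
iii. "r" → no match
iv. "q" → match

i, ii, iv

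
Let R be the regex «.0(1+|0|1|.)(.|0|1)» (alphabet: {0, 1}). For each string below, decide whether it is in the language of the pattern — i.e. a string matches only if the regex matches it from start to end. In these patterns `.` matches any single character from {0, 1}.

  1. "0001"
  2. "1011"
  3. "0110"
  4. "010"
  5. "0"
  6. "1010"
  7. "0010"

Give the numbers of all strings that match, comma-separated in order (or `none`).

1, 2, 6, 7

1 → match
2 → match
3 → no match
4 → no match
5 → no match
6 → match
7 → match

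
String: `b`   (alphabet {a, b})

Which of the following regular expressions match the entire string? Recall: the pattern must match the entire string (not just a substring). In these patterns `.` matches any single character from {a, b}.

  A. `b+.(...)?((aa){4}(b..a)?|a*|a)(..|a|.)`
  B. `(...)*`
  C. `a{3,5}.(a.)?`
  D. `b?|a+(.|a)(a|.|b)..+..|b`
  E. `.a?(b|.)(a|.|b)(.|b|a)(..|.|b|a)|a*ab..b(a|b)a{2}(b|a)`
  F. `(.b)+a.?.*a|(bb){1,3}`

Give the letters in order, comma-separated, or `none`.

D

A → no match
B → no match
C → no match — must start with `a`
D → match
E → no match
F → no match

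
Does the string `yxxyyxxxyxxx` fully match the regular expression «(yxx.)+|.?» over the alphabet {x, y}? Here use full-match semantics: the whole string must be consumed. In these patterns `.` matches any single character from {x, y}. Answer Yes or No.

Yes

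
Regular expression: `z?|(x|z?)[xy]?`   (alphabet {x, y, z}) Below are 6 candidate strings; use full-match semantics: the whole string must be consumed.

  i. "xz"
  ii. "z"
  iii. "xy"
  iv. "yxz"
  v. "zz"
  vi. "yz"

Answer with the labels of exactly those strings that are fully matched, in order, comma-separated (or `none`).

i → no match
ii → match
iii → match
iv → no match
v → no match
vi → no match

ii, iii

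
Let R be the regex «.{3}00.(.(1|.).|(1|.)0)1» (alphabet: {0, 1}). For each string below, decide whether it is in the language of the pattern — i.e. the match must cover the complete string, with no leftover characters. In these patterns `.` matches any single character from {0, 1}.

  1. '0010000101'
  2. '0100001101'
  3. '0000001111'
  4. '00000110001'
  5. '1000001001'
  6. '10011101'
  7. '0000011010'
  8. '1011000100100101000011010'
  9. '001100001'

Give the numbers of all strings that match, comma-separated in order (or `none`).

1, 2, 3, 5

1. '0010000101' → match
2. '0100001101' → match
3. '0000001111' → match
4. '00000110001' → no match
5. '1000001001' → match
6. '10011101' → no match
7. '0000011010' → no match — must end with '1'
8 → no match — must end with '1'
9. '001100001' → no match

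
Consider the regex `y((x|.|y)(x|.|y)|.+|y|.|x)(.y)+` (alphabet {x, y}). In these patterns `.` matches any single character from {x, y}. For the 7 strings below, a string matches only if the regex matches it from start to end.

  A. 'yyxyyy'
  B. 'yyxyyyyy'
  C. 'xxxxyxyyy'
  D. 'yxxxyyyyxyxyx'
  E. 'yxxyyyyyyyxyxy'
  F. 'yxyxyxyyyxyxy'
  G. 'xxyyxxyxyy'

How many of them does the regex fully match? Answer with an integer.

4

A. 'yyxyyy' → match
B. 'yyxyyyyy' → match
C. 'xxxxyxyyy' → no match — must start with 'y'
D → no match — must end with 'y'
E → match
F → match
G. 'xxyyxxyxyy' → no match — must start with 'y'
Total matched: 4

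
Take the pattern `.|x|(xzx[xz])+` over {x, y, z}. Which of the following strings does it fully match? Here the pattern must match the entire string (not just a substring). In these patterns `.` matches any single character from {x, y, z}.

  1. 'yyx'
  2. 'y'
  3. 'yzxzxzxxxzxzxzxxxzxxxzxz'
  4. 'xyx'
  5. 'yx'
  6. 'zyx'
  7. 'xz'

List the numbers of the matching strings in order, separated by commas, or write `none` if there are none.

1 → no match
2 → match
3 → no match
4 → no match
5 → no match
6 → no match
7 → no match

2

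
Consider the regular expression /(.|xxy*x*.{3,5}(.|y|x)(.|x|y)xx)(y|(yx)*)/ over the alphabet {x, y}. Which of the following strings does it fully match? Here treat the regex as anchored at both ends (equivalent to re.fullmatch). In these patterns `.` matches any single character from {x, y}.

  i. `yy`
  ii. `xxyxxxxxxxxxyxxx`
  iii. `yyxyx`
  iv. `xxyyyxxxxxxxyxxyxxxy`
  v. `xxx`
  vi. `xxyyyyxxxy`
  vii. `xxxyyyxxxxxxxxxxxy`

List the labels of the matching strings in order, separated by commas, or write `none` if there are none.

i, ii, iii, iv, vi

i → match
ii → match
iii → match
iv → match
v → no match
vi → match
vii → no match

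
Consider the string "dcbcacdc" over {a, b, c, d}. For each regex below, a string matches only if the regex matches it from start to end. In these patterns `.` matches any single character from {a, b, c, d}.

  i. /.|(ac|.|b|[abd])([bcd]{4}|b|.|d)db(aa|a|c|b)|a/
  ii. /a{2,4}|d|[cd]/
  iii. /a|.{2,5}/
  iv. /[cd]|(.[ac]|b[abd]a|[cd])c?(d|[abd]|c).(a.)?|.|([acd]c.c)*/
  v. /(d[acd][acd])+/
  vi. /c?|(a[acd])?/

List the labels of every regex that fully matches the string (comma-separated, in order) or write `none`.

i → no match
ii → no match
iii → no match
iv → match
v → no match
vi → no match

iv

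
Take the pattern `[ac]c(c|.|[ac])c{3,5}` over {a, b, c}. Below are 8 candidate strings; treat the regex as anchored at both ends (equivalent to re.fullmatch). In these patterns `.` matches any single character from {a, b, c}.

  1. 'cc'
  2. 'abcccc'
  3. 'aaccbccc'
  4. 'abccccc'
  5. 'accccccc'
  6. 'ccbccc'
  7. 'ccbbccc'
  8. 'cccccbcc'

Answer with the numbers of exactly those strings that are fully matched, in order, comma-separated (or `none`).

5, 6

1 → no match
2 → no match
3 → no match
4 → no match
5 → match
6 → match
7 → no match
8 → no match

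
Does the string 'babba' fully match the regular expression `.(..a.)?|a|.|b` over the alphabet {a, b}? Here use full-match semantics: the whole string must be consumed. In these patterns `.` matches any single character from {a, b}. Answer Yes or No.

No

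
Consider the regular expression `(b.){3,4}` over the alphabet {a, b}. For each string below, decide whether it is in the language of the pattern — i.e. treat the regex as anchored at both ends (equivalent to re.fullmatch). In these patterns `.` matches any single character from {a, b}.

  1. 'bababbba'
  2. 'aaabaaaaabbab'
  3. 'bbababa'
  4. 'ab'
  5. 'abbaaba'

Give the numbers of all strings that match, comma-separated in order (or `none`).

1

1. 'bababbba' → match
2 → no match — must start with 'b'
3. 'bbababa' → no match
4. 'ab' → no match — must start with 'b'
5. 'abbaaba' → no match — must start with 'b'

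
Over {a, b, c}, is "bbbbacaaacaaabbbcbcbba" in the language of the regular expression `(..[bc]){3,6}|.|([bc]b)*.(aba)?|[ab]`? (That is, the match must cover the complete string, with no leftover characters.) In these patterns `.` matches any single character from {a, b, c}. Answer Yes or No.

No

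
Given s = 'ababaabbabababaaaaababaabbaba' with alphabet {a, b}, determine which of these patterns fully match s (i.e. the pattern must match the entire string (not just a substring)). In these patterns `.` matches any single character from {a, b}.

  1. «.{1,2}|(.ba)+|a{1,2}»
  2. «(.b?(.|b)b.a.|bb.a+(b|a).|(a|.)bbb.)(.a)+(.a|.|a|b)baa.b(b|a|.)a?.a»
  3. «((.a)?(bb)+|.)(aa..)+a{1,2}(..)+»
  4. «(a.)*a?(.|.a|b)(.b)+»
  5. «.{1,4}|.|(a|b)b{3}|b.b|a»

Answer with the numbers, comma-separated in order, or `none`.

1 → no match
2 → match
3 → no match
4 → no match — must end with 'b'
5 → no match

2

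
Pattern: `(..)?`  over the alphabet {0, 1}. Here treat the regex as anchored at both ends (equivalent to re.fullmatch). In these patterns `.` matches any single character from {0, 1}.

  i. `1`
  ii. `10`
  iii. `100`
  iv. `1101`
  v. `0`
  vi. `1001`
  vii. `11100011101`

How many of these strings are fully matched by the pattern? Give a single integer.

1

i. `1` → no match
ii. `10` → match
iii. `100` → no match
iv. `1101` → no match
v. `0` → no match
vi. `1001` → no match
vii. `11100011101` → no match
Total matched: 1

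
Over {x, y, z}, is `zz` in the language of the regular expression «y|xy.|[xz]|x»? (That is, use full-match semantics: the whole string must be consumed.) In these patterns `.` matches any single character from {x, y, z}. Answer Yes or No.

No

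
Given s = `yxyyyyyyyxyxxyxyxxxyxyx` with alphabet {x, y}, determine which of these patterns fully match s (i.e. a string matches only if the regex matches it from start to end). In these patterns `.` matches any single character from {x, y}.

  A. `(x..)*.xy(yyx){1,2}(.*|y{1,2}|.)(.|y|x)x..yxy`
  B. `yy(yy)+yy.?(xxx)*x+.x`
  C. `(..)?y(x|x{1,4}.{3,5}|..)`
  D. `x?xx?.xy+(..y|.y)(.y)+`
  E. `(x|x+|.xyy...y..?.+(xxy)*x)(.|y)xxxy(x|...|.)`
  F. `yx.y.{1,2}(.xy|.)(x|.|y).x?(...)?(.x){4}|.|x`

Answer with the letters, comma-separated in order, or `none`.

A → no match — must end with `yxy`
B → no match — must start with `yyyy`
C → no match
D → no match — must end with `y`
E → match
F → no match

E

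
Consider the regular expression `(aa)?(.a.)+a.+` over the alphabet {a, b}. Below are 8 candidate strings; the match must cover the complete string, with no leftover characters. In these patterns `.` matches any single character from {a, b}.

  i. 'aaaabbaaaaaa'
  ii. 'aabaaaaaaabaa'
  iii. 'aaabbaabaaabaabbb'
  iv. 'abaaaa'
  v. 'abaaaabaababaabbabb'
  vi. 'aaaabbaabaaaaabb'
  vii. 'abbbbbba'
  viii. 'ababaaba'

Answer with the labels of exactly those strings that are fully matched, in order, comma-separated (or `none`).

i → match
ii → match
iii → no match
iv → no match
v → no match
vi → match
vii → no match
viii → no match

i, ii, vi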